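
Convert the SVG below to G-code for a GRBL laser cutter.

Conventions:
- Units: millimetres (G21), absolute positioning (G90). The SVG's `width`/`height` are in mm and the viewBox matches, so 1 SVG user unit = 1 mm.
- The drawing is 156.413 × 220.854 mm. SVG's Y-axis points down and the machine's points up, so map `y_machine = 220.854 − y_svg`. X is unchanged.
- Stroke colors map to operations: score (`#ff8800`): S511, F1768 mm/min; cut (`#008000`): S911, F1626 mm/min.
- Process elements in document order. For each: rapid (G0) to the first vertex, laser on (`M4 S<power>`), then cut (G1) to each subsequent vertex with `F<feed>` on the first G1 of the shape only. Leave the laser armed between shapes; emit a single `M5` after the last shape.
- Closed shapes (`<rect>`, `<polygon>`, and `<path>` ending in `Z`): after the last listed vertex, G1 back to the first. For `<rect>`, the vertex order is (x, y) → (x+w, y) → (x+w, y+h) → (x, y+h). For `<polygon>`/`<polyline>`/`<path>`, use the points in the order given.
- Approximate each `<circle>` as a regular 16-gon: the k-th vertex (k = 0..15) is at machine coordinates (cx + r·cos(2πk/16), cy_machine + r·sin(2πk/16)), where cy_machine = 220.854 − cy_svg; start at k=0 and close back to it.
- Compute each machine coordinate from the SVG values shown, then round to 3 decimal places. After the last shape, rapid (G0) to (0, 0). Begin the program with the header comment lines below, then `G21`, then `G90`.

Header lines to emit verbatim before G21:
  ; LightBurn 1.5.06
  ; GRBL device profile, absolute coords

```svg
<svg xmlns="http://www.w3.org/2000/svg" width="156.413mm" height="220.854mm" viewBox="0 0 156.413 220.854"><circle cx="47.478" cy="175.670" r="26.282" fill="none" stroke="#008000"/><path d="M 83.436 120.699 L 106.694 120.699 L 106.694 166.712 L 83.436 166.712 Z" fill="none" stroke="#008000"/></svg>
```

viewBox `0 0 156.413 220.854` with mm width/height → 1 unit = 1 mm. Flip: y_m = 220.854 − y_svg.

**Shape 1** — `<circle>` circle, stroke `#008000` → cut (S911, F1626). Machine vertices: (73.760,45.184) → (71.759,55.242) → (66.062,63.768) → (57.536,69.465) → (47.478,71.466) → (37.420,69.465) → (28.894,63.768) → (23.197,55.242) → (21.196,45.184) → (23.197,35.126) → (28.894,26.600) → (37.420,20.903) → (47.478,18.902) → (57.536,20.903) → (66.062,26.600) → (71.759,35.126) → (73.760,45.184). Closed: final G1 returns to the first vertex.

**Shape 2** — `<path>` rectangle, stroke `#008000` → cut (S911, F1626). Machine vertices: (83.436,100.155) → (106.694,100.155) → (106.694,54.142) → (83.436,54.142) → (83.436,100.155). Closed: final G1 returns to the first vertex.

; LightBurn 1.5.06
; GRBL device profile, absolute coords
G21
G90
G0 X73.760 Y45.184
M4 S911
G1 X71.759 Y55.242 F1626
G1 X66.062 Y63.768
G1 X57.536 Y69.465
G1 X47.478 Y71.466
G1 X37.420 Y69.465
G1 X28.894 Y63.768
G1 X23.197 Y55.242
G1 X21.196 Y45.184
G1 X23.197 Y35.126
G1 X28.894 Y26.600
G1 X37.420 Y20.903
G1 X47.478 Y18.902
G1 X57.536 Y20.903
G1 X66.062 Y26.600
G1 X71.759 Y35.126
G1 X73.760 Y45.184
G0 X83.436 Y100.155
M4 S911
G1 X106.694 Y100.155 F1626
G1 X106.694 Y54.142
G1 X83.436 Y54.142
G1 X83.436 Y100.155
M5
G0 X0.000 Y0.000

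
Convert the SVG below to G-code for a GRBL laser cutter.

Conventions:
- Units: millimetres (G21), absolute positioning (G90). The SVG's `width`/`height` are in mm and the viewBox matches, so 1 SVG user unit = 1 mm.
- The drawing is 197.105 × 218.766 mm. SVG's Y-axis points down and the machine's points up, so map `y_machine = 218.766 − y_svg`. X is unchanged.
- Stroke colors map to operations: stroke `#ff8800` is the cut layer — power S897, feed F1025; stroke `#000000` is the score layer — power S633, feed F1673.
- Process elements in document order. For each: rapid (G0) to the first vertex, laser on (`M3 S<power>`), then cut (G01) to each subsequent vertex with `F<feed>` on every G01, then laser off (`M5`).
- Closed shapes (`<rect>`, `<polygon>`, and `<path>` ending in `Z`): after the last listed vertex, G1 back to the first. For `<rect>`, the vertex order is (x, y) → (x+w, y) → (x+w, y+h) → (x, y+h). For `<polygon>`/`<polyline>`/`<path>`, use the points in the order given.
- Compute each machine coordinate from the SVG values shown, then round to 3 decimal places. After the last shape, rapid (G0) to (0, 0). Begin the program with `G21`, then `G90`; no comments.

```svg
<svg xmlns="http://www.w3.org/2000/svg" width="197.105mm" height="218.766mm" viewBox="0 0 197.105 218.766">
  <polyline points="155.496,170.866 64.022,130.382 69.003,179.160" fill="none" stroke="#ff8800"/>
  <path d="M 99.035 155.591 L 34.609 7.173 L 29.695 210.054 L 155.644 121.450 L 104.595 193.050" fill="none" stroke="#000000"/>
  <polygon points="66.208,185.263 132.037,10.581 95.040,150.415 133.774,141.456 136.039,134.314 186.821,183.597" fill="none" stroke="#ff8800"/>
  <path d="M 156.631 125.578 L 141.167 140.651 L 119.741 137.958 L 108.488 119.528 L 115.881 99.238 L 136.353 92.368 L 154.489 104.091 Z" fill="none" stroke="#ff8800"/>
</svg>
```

G21
G90
G0 X155.496 Y47.900
M3 S897
G01 X64.022 Y88.384 F1025
G01 X69.003 Y39.606 F1025
M5
G0 X99.035 Y63.175
M3 S633
G01 X34.609 Y211.593 F1673
G01 X29.695 Y8.712 F1673
G01 X155.644 Y97.316 F1673
G01 X104.595 Y25.716 F1673
M5
G0 X66.208 Y33.503
M3 S897
G01 X132.037 Y208.185 F1025
G01 X95.040 Y68.351 F1025
G01 X133.774 Y77.310 F1025
G01 X136.039 Y84.452 F1025
G01 X186.821 Y35.169 F1025
G01 X66.208 Y33.503 F1025
M5
G0 X156.631 Y93.188
M3 S897
G01 X141.167 Y78.115 F1025
G01 X119.741 Y80.808 F1025
G01 X108.488 Y99.238 F1025
G01 X115.881 Y119.528 F1025
G01 X136.353 Y126.398 F1025
G01 X154.489 Y114.675 F1025
G01 X156.631 Y93.188 F1025
M5
G0 X0.000 Y0.000

viewBox `0 0 197.105 218.766` with mm width/height → 1 unit = 1 mm. Flip: y_m = 218.766 − y_svg.

**Shape 1** — `<polyline>` open polyline, stroke `#ff8800` → cut (S897, F1025). Machine vertices: (155.496,47.900) → (64.022,88.384) → (69.003,39.606). Open path.

**Shape 2** — `<path>` open polyline, stroke `#000000` → score (S633, F1673). Machine vertices: (99.035,63.175) → (34.609,211.593) → (29.695,8.712) → (155.644,97.316) → (104.595,25.716). Open path.

**Shape 3** — `<polygon>` closed polygon, stroke `#ff8800` → cut (S897, F1025). Machine vertices: (66.208,33.503) → (132.037,208.185) → (95.040,68.351) → (133.774,77.310) → (136.039,84.452) → (186.821,35.169) → (66.208,33.503). Closed: final G1 returns to the first vertex.

**Shape 4** — `<path>` regular polygon, stroke `#ff8800` → cut (S897, F1025). Machine vertices: (156.631,93.188) → (141.167,78.115) → (119.741,80.808) → (108.488,99.238) → (115.881,119.528) → (136.353,126.398) → (154.489,114.675) → (156.631,93.188). Closed: final G1 returns to the first vertex.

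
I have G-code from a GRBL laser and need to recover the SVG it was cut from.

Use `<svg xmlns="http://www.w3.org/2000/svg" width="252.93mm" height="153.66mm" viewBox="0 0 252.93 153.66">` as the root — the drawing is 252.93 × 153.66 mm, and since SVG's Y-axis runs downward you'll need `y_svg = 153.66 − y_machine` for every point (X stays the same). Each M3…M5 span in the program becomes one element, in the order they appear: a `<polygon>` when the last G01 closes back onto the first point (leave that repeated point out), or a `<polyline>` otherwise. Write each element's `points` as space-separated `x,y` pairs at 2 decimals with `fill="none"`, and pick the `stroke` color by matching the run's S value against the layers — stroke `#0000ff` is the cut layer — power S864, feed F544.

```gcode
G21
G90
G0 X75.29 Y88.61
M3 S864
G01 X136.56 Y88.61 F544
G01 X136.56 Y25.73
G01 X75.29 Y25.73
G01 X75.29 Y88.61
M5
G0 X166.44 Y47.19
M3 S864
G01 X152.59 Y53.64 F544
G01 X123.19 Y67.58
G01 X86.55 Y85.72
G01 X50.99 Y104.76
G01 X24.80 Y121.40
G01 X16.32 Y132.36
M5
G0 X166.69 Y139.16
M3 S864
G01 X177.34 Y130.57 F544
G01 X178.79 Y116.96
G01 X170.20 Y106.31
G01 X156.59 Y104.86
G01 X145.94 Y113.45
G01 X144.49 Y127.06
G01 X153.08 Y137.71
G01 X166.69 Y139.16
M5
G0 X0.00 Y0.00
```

Machine Y-up, SVG Y-down with viewBox height 153.66, so y_svg = 153.66 − y_machine; X carries over. Every run uses S864, so all elements get stroke `#0000ff` (cut).

Run 1: The run returns to its start, so emit a `<polygon>` with points (Y-flipped): 75.29,65.05 136.56,65.05 136.56,127.93 75.29,127.93.

Run 2: The run is open, so emit a `<polyline>` with points (Y-flipped): 166.44,106.47 152.59,100.02 123.19,86.08 86.55,67.94 50.99,48.90 24.80,32.26 16.32,21.30.

Run 3: The run returns to its start, so emit a `<polygon>` with points (Y-flipped): 166.69,14.50 177.34,23.09 178.79,36.70 170.20,47.35 156.59,48.80 145.94,40.21 144.49,26.60 153.08,15.95.

<svg xmlns="http://www.w3.org/2000/svg" width="252.93mm" height="153.66mm" viewBox="0 0 252.93 153.66">
  <polygon points="75.29,65.05 136.56,65.05 136.56,127.93 75.29,127.93" fill="none" stroke="#0000ff"/>
  <polyline points="166.44,106.47 152.59,100.02 123.19,86.08 86.55,67.94 50.99,48.90 24.80,32.26 16.32,21.30" fill="none" stroke="#0000ff"/>
  <polygon points="166.69,14.50 177.34,23.09 178.79,36.70 170.20,47.35 156.59,48.80 145.94,40.21 144.49,26.60 153.08,15.95" fill="none" stroke="#0000ff"/>
</svg>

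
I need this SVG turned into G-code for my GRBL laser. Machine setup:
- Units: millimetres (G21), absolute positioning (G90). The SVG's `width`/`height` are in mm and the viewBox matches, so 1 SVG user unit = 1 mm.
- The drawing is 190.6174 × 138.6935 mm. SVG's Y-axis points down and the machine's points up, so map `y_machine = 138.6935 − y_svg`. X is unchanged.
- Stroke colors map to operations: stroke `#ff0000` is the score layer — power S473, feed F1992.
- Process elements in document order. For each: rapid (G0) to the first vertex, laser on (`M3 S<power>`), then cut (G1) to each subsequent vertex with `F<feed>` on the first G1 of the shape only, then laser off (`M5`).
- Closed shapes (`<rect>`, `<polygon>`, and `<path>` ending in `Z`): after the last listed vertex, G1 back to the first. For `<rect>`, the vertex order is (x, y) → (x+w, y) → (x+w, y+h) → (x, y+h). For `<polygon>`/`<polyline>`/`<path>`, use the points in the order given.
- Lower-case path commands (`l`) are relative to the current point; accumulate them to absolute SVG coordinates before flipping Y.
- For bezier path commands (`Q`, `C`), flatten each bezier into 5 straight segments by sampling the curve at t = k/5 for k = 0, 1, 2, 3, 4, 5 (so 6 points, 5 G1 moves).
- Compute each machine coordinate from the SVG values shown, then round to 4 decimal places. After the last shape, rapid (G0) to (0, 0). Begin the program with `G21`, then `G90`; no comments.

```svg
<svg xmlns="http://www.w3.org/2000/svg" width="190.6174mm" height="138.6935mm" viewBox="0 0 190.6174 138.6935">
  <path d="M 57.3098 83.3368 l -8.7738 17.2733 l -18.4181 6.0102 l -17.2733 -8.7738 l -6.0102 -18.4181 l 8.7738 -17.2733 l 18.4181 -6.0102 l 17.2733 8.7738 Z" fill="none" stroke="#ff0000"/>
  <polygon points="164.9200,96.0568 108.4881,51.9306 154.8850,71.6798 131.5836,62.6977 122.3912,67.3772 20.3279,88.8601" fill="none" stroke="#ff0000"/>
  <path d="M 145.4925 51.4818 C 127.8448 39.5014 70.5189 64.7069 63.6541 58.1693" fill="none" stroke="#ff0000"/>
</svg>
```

G21
G90
G0 X57.3098 Y55.3567
M3 S473
G1 X48.5360 Y38.0834 F1992
G1 X30.1179 Y32.0732
G1 X12.8446 Y40.8470
G1 X6.8344 Y59.2651
G1 X15.6082 Y76.5384
G1 X34.0263 Y82.5486
G1 X51.2996 Y73.7748
G1 X57.3098 Y55.3567
M5
G0 X164.9200 Y42.6367
M3 S473
G1 X108.4881 Y86.7629 F1992
G1 X154.8850 Y67.0137
G1 X131.5836 Y75.9958
G1 X122.3912 Y71.3163
G1 X20.3279 Y49.8334
G1 X164.9200 Y42.6367
M5
G0 X145.4925 Y87.2117
M3 S473
G1 X130.8636 Y90.4891 F1992
G1 X111.0386 Y88.1504
G1 X90.3443 Y83.5043
G1 X73.1072 Y79.8594
G1 X63.6541 Y80.5242
M5
G0 X0.0000 Y0.0000

1 u = 1 mm; y_m = 138.6935 − y.

[1] `<path>` regular polygon, #ff0000→score S473 F1992: (57.3098,55.3567) → (48.5360,38.0834) → (30.1179,32.0732) → (12.8446,40.8470) → (6.8344,59.2651) → (15.6082,76.5384) → (34.0263,82.5486) → (51.2996,73.7748) → (57.3098,55.3567) (closed)

[2] `<polygon>` closed polygon, #ff0000→score S473 F1992: (164.9200,42.6367) → (108.4881,86.7629) → (154.8850,67.0137) → (131.5836,75.9958) → (122.3912,71.3163) → (20.3279,49.8334) → (164.9200,42.6367) (closed)

[3] `<path>` cubic bezier, #ff0000→score S473 F1992: (145.4925,87.2117) → (130.8636,90.4891) → (111.0386,88.1504) → (90.3443,83.5043) → (73.1072,79.8594) → (63.6541,80.5242)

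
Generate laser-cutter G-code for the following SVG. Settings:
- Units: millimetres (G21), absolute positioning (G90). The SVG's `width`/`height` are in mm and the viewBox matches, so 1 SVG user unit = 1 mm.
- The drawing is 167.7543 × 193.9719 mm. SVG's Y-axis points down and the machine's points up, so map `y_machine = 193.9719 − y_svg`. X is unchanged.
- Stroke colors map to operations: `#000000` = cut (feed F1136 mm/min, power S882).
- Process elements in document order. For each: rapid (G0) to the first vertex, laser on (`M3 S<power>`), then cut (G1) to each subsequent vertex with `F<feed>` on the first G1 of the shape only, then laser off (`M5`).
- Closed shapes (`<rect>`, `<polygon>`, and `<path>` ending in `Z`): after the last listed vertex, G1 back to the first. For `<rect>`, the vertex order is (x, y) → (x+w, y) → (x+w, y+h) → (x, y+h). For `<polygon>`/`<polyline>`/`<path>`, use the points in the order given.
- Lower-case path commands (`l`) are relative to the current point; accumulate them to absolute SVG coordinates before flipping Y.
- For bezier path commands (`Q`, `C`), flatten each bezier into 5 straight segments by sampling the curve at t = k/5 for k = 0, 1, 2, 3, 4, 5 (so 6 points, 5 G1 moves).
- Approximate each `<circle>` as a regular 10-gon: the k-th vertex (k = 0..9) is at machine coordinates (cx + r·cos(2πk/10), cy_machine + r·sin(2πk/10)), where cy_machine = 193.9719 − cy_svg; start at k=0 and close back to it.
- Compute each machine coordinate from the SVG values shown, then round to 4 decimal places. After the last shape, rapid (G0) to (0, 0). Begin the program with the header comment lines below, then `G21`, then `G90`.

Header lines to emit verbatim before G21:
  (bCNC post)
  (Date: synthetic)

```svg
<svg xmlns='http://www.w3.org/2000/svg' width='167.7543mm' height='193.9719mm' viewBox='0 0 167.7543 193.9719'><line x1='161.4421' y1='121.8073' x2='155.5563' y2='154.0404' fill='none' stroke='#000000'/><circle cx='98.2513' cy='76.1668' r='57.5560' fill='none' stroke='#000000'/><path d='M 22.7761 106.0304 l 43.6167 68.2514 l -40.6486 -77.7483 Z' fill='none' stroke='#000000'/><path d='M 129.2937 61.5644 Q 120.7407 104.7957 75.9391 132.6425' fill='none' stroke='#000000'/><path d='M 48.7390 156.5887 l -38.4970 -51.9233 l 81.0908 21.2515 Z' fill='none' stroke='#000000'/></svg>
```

(bCNC post)
(Date: synthetic)
G21
G90
G0 X161.4421 Y72.1646
M3 S882
G1 X155.5563 Y39.9315 F1136
M5
G0 X155.8073 Y117.8051
M3 S882
G1 X144.8151 Y151.6357 F1136
G1 X116.0371 Y172.5441
G1 X80.4655 Y172.5441
G1 X51.6875 Y151.6357
G1 X40.6953 Y117.8051
G1 X51.6875 Y83.9745
G1 X80.4655 Y63.0661
G1 X116.0371 Y63.0661
G1 X144.8151 Y83.9745
G1 X155.8073 Y117.8051
M5
G0 X22.7761 Y87.9415
M3 S882
G1 X66.3928 Y19.6901 F1136
G1 X25.7442 Y97.4384
G1 X22.7761 Y87.9415
M5
G0 X129.2937 Y132.4075
M3 S882
G1 X124.4226 Y115.7304 F1136
G1 X116.6515 Y100.2840
G1 X105.9806 Y86.0684
G1 X92.4098 Y73.0835
G1 X75.9391 Y61.3294
M5
G0 X48.7390 Y37.3832
M3 S882
G1 X10.2420 Y89.3065 F1136
G1 X91.3328 Y68.0550
G1 X48.7390 Y37.3832
M5
G0 X0.0000 Y0.0000

Since the viewBox matches the mm dimensions, user units are millimetres directly. The only transform is the Y-flip y_m = 193.9719 − y_svg.

Shape 1 is a line segment drawn with `<line>`. Its stroke #000000 means cut at S882, F1136. After flipping Y the toolpath is (161.4421,72.1646) → (155.5563,39.9315).

Shape 2 is a circle drawn with `<circle>`. Its stroke #000000 means cut at S882, F1136. After flipping Y the toolpath is (155.8073,117.8051) → (144.8151,151.6357) → (116.0371,172.5441) → (80.4655,172.5441) → (51.6875,151.6357) → (40.6953,117.8051) → (51.6875,83.9745) → (80.4655,63.0661) → (116.0371,63.0661) → (144.8151,83.9745) → (155.8073,117.8051), returning to the start.

Shape 3 is a closed polygon drawn with `<path>`. Its stroke #000000 means cut at S882, F1136. After flipping Y the toolpath is (22.7761,87.9415) → (66.3928,19.6901) → (25.7442,97.4384) → (22.7761,87.9415), returning to the start.

Shape 4 is a quadratic bezier drawn with `<path>`. Its stroke #000000 means cut at S882, F1136. After flipping Y the toolpath is (129.2937,132.4075) → (124.4226,115.7304) → (116.6515,100.2840) → (105.9806,86.0684) → (92.4098,73.0835) → (75.9391,61.3294).

Shape 5 is a closed polygon drawn with `<path>`. Its stroke #000000 means cut at S882, F1136. After flipping Y the toolpath is (48.7390,37.3832) → (10.2420,89.3065) → (91.3328,68.0550) → (48.7390,37.3832), returning to the start.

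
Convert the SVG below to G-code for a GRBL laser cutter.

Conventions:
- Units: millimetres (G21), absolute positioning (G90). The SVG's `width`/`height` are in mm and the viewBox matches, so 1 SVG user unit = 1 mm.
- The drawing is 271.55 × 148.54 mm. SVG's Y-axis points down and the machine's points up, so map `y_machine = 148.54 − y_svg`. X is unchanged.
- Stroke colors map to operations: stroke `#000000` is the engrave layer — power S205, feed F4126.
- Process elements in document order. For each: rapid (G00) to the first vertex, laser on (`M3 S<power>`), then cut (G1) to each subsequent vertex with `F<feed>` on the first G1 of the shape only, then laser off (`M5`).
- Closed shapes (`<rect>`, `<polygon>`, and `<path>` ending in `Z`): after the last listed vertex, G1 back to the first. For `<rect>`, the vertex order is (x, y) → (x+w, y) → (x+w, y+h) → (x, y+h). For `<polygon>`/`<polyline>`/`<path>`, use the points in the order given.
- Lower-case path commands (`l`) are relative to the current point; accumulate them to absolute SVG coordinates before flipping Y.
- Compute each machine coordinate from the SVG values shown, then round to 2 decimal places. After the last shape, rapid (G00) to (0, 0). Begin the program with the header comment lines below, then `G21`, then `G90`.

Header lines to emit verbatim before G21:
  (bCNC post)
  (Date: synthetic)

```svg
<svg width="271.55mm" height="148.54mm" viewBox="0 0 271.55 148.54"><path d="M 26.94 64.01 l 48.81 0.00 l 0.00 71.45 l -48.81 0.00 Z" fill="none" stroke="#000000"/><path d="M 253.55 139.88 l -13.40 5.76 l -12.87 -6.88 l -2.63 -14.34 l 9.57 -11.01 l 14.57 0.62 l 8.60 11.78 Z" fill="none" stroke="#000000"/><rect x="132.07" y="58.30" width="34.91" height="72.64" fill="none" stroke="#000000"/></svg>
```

viewBox `0 0 271.55 148.54` with mm width/height → 1 unit = 1 mm. Flip: y_m = 148.54 − y_svg.

**Shape 1** — `<path>` rectangle, stroke `#000000` → engrave (S205, F4126). Machine vertices: (26.94,84.53) → (75.75,84.53) → (75.75,13.08) → (26.94,13.08) → (26.94,84.53). Closed: final G1 returns to the first vertex.

**Shape 2** — `<path>` regular polygon, stroke `#000000` → engrave (S205, F4126). Machine vertices: (253.55,8.66) → (240.15,2.90) → (227.28,9.78) → (224.65,24.12) → (234.22,35.13) → (248.79,34.51) → (257.39,22.73) → (253.55,8.66). Closed: final G1 returns to the first vertex.

**Shape 3** — `<rect>` rectangle, stroke `#000000` → engrave (S205, F4126). Machine vertices: (132.07,90.24) → (166.98,90.24) → (166.98,17.60) → (132.07,17.60) → (132.07,90.24). Closed: final G1 returns to the first vertex.

(bCNC post)
(Date: synthetic)
G21
G90
G00 X26.94 Y84.53
M3 S205
G1 X75.75 Y84.53 F4126
G1 X75.75 Y13.08
G1 X26.94 Y13.08
G1 X26.94 Y84.53
M5
G00 X253.55 Y8.66
M3 S205
G1 X240.15 Y2.90 F4126
G1 X227.28 Y9.78
G1 X224.65 Y24.12
G1 X234.22 Y35.13
G1 X248.79 Y34.51
G1 X257.39 Y22.73
G1 X253.55 Y8.66
M5
G00 X132.07 Y90.24
M3 S205
G1 X166.98 Y90.24 F4126
G1 X166.98 Y17.60
G1 X132.07 Y17.60
G1 X132.07 Y90.24
M5
G00 X0.00 Y0.00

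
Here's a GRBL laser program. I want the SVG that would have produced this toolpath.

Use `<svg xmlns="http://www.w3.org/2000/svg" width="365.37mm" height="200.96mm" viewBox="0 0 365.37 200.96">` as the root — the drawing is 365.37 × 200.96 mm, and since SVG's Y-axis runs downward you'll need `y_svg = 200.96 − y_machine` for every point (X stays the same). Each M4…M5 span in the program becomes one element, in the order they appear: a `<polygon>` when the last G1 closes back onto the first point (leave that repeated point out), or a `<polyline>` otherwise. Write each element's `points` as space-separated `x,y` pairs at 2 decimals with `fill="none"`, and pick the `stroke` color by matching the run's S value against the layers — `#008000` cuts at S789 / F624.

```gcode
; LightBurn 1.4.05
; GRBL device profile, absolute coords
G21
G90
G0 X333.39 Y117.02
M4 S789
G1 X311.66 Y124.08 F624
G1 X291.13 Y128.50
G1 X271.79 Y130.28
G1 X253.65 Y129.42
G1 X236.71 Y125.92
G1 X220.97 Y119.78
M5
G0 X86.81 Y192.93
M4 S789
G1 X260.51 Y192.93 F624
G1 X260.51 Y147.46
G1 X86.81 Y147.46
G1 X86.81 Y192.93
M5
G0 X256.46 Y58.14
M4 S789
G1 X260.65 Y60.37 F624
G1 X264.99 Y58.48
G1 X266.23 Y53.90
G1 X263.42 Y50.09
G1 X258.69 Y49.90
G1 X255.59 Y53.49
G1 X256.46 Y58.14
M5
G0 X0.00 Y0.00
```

<svg xmlns="http://www.w3.org/2000/svg" width="365.37mm" height="200.96mm" viewBox="0 0 365.37 200.96">
  <polyline points="333.39,83.94 311.66,76.88 291.13,72.46 271.79,70.68 253.65,71.54 236.71,75.04 220.97,81.18" fill="none" stroke="#008000"/>
  <polygon points="86.81,8.03 260.51,8.03 260.51,53.50 86.81,53.50" fill="none" stroke="#008000"/>
  <polygon points="256.46,142.82 260.65,140.59 264.99,142.48 266.23,147.06 263.42,150.87 258.69,151.06 255.59,147.47" fill="none" stroke="#008000"/>
</svg>

Each laser-on run becomes one SVG element. Flip Y back into SVG space with y_svg = 200.96 − y_machine. Every run uses S789, so all elements get stroke `#008000` (cut).

Run 1: The run is open, so emit a `<polyline>` with points (Y-flipped): 333.39,83.94 311.66,76.88 291.13,72.46 271.79,70.68 253.65,71.54 236.71,75.04 220.97,81.18.

Run 2: The run returns to its start, so emit a `<polygon>` with points (Y-flipped): 86.81,8.03 260.51,8.03 260.51,53.50 86.81,53.50.

Run 3: The run returns to its start, so emit a `<polygon>` with points (Y-flipped): 256.46,142.82 260.65,140.59 264.99,142.48 266.23,147.06 263.42,150.87 258.69,151.06 255.59,147.47.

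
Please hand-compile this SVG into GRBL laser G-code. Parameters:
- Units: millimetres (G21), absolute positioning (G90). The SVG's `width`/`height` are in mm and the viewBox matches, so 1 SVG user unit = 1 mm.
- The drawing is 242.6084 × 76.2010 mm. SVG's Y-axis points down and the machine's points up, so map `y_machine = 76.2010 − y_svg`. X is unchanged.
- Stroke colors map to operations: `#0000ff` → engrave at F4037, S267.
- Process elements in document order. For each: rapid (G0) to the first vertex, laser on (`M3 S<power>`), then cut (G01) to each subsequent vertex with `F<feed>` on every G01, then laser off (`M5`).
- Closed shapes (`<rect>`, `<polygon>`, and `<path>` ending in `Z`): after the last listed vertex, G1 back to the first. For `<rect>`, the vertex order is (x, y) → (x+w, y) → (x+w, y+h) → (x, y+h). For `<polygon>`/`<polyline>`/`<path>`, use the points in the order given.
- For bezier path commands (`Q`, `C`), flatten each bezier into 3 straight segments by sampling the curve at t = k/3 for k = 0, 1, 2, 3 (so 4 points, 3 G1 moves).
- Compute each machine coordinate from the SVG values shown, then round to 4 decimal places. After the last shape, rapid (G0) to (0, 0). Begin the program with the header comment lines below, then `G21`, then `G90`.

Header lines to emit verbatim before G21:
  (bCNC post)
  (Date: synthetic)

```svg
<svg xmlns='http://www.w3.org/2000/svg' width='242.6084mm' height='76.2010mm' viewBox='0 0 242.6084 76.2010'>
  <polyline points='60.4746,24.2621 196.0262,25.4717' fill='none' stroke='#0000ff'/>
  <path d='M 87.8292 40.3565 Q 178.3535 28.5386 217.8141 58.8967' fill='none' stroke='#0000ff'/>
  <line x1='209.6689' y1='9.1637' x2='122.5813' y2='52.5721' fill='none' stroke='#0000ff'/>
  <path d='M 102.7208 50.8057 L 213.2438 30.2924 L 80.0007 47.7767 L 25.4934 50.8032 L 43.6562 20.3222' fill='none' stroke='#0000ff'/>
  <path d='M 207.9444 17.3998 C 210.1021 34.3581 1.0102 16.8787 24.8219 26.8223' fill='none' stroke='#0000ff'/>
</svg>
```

Since the viewBox matches the mm dimensions, user units are millimetres directly. The only transform is the Y-flip y_m = 76.2010 − y_svg.

Shape 1 is a line segment drawn with `<polyline>`. Its stroke #0000ff means engrave at S267, F4037. After flipping Y the toolpath is (60.4746,51.9389) → (196.0262,50.7293).

Shape 2 is a quadratic bezier drawn with `<path>`. Its stroke #0000ff means engrave at S267, F4037. After flipping Y the toolpath is (87.8292,35.8445) → (142.5050,39.0369) → (185.8333,32.8568) → (217.8141,17.3043).

Shape 3 is a line segment drawn with `<line>`. Its stroke #0000ff means engrave at S267, F4037. After flipping Y the toolpath is (209.6689,67.0373) → (122.5813,23.6289).

Shape 4 is a open polyline drawn with `<path>`. Its stroke #0000ff means engrave at S267, F4037. After flipping Y the toolpath is (102.7208,25.3953) → (213.2438,45.9086) → (80.0007,28.4243) → (25.4934,25.3978) → (43.6562,55.8788).

Shape 5 is a cubic bezier drawn with `<path>`. Its stroke #0000ff means engrave at S267, F4037. After flipping Y the toolpath is (207.9444,58.8012) → (156.1357,51.0310) → (62.1946,52.4724) → (24.8219,49.3787).

(bCNC post)
(Date: synthetic)
G21
G90
G0 X60.4746 Y51.9389
M3 S267
G01 X196.0262 Y50.7293 F4037
M5
G0 X87.8292 Y35.8445
M3 S267
G01 X142.5050 Y39.0369 F4037
G01 X185.8333 Y32.8568 F4037
G01 X217.8141 Y17.3043 F4037
M5
G0 X209.6689 Y67.0373
M3 S267
G01 X122.5813 Y23.6289 F4037
M5
G0 X102.7208 Y25.3953
M3 S267
G01 X213.2438 Y45.9086 F4037
G01 X80.0007 Y28.4243 F4037
G01 X25.4934 Y25.3978 F4037
G01 X43.6562 Y55.8788 F4037
M5
G0 X207.9444 Y58.8012
M3 S267
G01 X156.1357 Y51.0310 F4037
G01 X62.1946 Y52.4724 F4037
G01 X24.8219 Y49.3787 F4037
M5
G0 X0.0000 Y0.0000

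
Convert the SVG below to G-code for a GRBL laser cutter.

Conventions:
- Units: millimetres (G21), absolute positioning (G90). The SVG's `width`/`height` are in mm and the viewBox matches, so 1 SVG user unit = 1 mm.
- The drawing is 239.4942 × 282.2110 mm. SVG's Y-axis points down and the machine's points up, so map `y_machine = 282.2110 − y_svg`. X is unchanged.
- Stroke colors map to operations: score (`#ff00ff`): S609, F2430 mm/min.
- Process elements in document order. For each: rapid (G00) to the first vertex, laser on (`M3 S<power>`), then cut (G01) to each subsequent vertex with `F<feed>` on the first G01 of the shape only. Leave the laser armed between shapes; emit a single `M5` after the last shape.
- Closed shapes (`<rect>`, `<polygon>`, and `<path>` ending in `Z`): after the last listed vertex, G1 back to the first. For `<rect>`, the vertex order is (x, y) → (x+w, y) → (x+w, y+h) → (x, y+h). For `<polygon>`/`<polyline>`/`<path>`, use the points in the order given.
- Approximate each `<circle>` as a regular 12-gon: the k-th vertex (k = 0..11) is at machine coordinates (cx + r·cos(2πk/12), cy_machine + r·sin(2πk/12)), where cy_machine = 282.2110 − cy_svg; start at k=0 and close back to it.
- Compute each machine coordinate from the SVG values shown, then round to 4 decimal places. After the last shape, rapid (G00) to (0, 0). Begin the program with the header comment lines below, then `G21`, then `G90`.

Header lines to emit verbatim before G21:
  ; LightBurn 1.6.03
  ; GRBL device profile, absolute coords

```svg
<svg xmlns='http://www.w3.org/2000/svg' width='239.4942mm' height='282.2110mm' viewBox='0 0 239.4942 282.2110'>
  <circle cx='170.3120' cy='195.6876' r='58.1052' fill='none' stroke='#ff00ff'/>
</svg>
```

; LightBurn 1.6.03
; GRBL device profile, absolute coords
G21
G90
G00 X228.4172 Y86.5234
M3 S609
G01 X220.6326 Y115.5760 F2430
G01 X199.3646 Y136.8440
G01 X170.3120 Y144.6286
G01 X141.2594 Y136.8440
G01 X119.9914 Y115.5760
G01 X112.2068 Y86.5234
G01 X119.9914 Y57.4708
G01 X141.2594 Y36.2028
G01 X170.3120 Y28.4182
G01 X199.3646 Y36.2028
G01 X220.6326 Y57.4708
G01 X228.4172 Y86.5234
M5
G00 X0.0000 Y0.0000

viewBox `0 0 239.4942 282.2110` with mm width/height → 1 unit = 1 mm. Flip: y_m = 282.2110 − y_svg.

**Shape 1** — `<circle>` circle, stroke `#ff00ff` → score (S609, F2430). Machine vertices: (228.4172,86.5234) → (220.6326,115.5760) → (199.3646,136.8440) → (170.3120,144.6286) → (141.2594,136.8440) → (119.9914,115.5760) → (112.2068,86.5234) → (119.9914,57.4708) → (141.2594,36.2028) → (170.3120,28.4182) → (199.3646,36.2028) → (220.6326,57.4708) → (228.4172,86.5234). Closed: final G1 returns to the first vertex.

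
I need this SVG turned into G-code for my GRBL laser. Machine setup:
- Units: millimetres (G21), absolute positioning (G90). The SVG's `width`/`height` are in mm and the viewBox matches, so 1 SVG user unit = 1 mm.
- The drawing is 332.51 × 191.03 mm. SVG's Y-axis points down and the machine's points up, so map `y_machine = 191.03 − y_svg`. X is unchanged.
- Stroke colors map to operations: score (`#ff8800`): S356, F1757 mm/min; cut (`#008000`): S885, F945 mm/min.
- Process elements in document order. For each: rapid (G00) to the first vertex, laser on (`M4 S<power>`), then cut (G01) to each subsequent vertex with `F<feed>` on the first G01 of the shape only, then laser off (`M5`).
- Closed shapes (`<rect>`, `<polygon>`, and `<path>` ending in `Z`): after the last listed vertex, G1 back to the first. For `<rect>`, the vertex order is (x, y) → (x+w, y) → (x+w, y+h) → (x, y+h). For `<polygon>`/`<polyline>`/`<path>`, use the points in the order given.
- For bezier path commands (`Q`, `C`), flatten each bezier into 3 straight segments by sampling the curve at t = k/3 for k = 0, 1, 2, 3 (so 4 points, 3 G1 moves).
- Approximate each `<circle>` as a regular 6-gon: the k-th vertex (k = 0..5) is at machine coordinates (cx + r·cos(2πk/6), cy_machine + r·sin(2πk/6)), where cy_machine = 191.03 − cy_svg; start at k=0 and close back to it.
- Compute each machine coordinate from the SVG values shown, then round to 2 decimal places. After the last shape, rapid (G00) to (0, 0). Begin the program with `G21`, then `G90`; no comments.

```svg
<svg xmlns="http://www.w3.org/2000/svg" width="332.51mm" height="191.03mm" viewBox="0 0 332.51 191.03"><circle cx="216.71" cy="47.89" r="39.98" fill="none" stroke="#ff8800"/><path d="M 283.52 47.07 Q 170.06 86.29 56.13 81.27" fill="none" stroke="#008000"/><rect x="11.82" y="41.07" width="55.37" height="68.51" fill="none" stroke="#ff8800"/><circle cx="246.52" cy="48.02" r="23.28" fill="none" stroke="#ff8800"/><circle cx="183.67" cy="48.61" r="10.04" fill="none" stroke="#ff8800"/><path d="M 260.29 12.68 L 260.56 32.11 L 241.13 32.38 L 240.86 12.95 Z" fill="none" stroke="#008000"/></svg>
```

viewBox `0 0 332.51 191.03` with mm width/height → 1 unit = 1 mm. Flip: y_m = 191.03 − y_svg.

**Shape 1** — `<circle>` circle, stroke `#ff8800` → score (S356, F1757). Machine vertices: (256.69,143.14) → (236.70,177.76) → (196.72,177.76) → (176.73,143.14) → (196.72,108.52) → (236.70,108.52) → (256.69,143.14). Closed: final G1 returns to the first vertex.

**Shape 2** — `<path>` quadratic bezier, stroke `#008000` → cut (S885, F945). Control points (SVG): P0=(283.52,47.07), P1=(170.06,86.29), P2=(56.13,81.27); sampled at t=k/3. Machine vertices: (283.52,143.96) → (207.83,122.73) → (132.03,111.33) → (56.13,109.76). Open path.

**Shape 3** — `<rect>` rectangle, stroke `#ff8800` → score (S356, F1757). Machine vertices: (11.82,149.96) → (67.19,149.96) → (67.19,81.45) → (11.82,81.45) → (11.82,149.96). Closed: final G1 returns to the first vertex.

**Shape 4** — `<circle>` circle, stroke `#ff8800` → score (S356, F1757). Machine vertices: (269.80,143.01) → (258.16,163.17) → (234.88,163.17) → (223.24,143.01) → (234.88,122.85) → (258.16,122.85) → (269.80,143.01). Closed: final G1 returns to the first vertex.

**Shape 5** — `<circle>` circle, stroke `#ff8800` → score (S356, F1757). Machine vertices: (193.71,142.42) → (188.69,151.11) → (178.65,151.11) → (173.63,142.42) → (178.65,133.73) → (188.69,133.73) → (193.71,142.42). Closed: final G1 returns to the first vertex.

**Shape 6** — `<path>` regular polygon, stroke `#008000` → cut (S885, F945). Machine vertices: (260.29,178.35) → (260.56,158.92) → (241.13,158.65) → (240.86,178.08) → (260.29,178.35). Closed: final G1 returns to the first vertex.

G21
G90
G00 X256.69 Y143.14
M4 S356
G01 X236.70 Y177.76 F1757
G01 X196.72 Y177.76
G01 X176.73 Y143.14
G01 X196.72 Y108.52
G01 X236.70 Y108.52
G01 X256.69 Y143.14
M5
G00 X283.52 Y143.96
M4 S885
G01 X207.83 Y122.73 F945
G01 X132.03 Y111.33
G01 X56.13 Y109.76
M5
G00 X11.82 Y149.96
M4 S356
G01 X67.19 Y149.96 F1757
G01 X67.19 Y81.45
G01 X11.82 Y81.45
G01 X11.82 Y149.96
M5
G00 X269.80 Y143.01
M4 S356
G01 X258.16 Y163.17 F1757
G01 X234.88 Y163.17
G01 X223.24 Y143.01
G01 X234.88 Y122.85
G01 X258.16 Y122.85
G01 X269.80 Y143.01
M5
G00 X193.71 Y142.42
M4 S356
G01 X188.69 Y151.11 F1757
G01 X178.65 Y151.11
G01 X173.63 Y142.42
G01 X178.65 Y133.73
G01 X188.69 Y133.73
G01 X193.71 Y142.42
M5
G00 X260.29 Y178.35
M4 S885
G01 X260.56 Y158.92 F945
G01 X241.13 Y158.65
G01 X240.86 Y178.08
G01 X260.29 Y178.35
M5
G00 X0.00 Y0.00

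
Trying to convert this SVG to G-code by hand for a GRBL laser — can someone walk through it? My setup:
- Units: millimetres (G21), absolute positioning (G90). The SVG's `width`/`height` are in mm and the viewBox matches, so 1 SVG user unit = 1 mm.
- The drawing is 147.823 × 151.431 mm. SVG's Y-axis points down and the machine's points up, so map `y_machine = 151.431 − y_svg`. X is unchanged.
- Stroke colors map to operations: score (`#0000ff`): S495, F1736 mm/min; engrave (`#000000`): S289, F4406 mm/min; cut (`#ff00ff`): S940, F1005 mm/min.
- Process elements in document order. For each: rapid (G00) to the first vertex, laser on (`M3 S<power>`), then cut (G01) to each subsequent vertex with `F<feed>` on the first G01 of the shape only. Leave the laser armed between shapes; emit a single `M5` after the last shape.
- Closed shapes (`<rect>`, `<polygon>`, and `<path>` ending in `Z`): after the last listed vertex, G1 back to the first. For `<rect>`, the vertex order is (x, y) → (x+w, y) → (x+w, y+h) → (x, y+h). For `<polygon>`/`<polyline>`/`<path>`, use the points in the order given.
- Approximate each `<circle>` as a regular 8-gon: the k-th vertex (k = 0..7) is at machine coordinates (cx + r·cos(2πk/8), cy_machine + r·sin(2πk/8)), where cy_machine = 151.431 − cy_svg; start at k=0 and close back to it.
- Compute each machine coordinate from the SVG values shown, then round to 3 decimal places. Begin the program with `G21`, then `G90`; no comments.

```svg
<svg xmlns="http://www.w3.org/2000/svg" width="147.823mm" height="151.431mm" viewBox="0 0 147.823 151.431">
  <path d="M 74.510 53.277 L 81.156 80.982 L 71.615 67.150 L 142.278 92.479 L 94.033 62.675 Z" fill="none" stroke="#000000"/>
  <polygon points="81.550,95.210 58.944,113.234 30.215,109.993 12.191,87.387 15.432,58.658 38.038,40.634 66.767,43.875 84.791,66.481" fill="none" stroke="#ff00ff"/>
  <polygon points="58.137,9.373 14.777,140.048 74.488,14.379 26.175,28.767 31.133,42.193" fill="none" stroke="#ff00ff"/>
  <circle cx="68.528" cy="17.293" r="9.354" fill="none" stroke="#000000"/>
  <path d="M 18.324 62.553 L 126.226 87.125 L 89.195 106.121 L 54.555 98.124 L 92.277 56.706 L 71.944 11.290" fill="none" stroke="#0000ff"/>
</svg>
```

G21
G90
G00 X74.510 Y98.154
M3 S289
G01 X81.156 Y70.449 F4406
G01 X71.615 Y84.281
G01 X142.278 Y58.952
G01 X94.033 Y88.756
G01 X74.510 Y98.154
G00 X81.550 Y56.221
M3 S940
G01 X58.944 Y38.197 F1005
G01 X30.215 Y41.438
G01 X12.191 Y64.044
G01 X15.432 Y92.773
G01 X38.038 Y110.797
G01 X66.767 Y107.556
G01 X84.791 Y84.950
G01 X81.550 Y56.221
G00 X58.137 Y142.058
M3 S940
G01 X14.777 Y11.383 F1005
G01 X74.488 Y137.052
G01 X26.175 Y122.664
G01 X31.133 Y109.238
G01 X58.137 Y142.058
G00 X77.882 Y134.138
M3 S289
G01 X75.142 Y140.752 F4406
G01 X68.528 Y143.492
G01 X61.914 Y140.752
G01 X59.174 Y134.138
G01 X61.914 Y127.524
G01 X68.528 Y124.784
G01 X75.142 Y127.524
G01 X77.882 Y134.138
G00 X18.324 Y88.878
M3 S495
G01 X126.226 Y64.306 F1736
G01 X89.195 Y45.310
G01 X54.555 Y53.307
G01 X92.277 Y94.725
G01 X71.944 Y140.141
M5

viewBox `0 0 147.823 151.431` with mm width/height → 1 unit = 1 mm. Flip: y_m = 151.431 − y_svg.

**Shape 1** — `<path>` closed polygon, stroke `#000000` → engrave (S289, F4406). Machine vertices: (74.510,98.154) → (81.156,70.449) → (71.615,84.281) → (142.278,58.952) → (94.033,88.756) → (74.510,98.154). Closed: final G1 returns to the first vertex.

**Shape 2** — `<polygon>` regular polygon, stroke `#ff00ff` → cut (S940, F1005). Machine vertices: (81.550,56.221) → (58.944,38.197) → (30.215,41.438) → (12.191,64.044) → (15.432,92.773) → (38.038,110.797) → (66.767,107.556) → (84.791,84.950) → (81.550,56.221). Closed: final G1 returns to the first vertex.

**Shape 3** — `<polygon>` closed polygon, stroke `#ff00ff` → cut (S940, F1005). Machine vertices: (58.137,142.058) → (14.777,11.383) → (74.488,137.052) → (26.175,122.664) → (31.133,109.238) → (58.137,142.058). Closed: final G1 returns to the first vertex.

**Shape 4** — `<circle>` circle, stroke `#000000` → engrave (S289, F4406). Machine vertices: (77.882,134.138) → (75.142,140.752) → (68.528,143.492) → (61.914,140.752) → (59.174,134.138) → (61.914,127.524) → (68.528,124.784) → (75.142,127.524) → (77.882,134.138). Closed: final G1 returns to the first vertex.

**Shape 5** — `<path>` open polyline, stroke `#0000ff` → score (S495, F1736). Machine vertices: (18.324,88.878) → (126.226,64.306) → (89.195,45.310) → (54.555,53.307) → (92.277,94.725) → (71.944,140.141). Open path.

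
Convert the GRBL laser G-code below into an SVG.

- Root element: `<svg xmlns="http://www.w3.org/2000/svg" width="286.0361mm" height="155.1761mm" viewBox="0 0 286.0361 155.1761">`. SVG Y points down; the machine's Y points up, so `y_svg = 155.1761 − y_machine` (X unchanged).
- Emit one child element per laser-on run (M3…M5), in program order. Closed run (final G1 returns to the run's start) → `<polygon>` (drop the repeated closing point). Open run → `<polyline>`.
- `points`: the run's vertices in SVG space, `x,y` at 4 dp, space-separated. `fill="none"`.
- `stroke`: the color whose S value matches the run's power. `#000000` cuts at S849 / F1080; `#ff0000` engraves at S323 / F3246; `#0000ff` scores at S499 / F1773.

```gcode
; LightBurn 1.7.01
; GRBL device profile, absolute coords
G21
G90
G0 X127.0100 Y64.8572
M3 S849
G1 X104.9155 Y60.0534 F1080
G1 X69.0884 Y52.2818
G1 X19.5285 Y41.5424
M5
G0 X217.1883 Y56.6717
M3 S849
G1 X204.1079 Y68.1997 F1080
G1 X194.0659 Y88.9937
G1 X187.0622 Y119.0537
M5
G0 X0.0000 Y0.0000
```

<svg xmlns="http://www.w3.org/2000/svg" width="286.0361mm" height="155.1761mm" viewBox="0 0 286.0361 155.1761">
  <polyline points="127.0100,90.3189 104.9155,95.1227 69.0884,102.8943 19.5285,113.6337" fill="none" stroke="#000000"/>
  <polyline points="217.1883,98.5044 204.1079,86.9764 194.0659,66.1824 187.0622,36.1224" fill="none" stroke="#000000"/>
</svg>

Each laser-on run becomes one SVG element. Flip Y back into SVG space with y_svg = 155.1761 − y_machine. Every run uses S849, so all elements get stroke `#000000` (cut).

Run 1: The run is open, so emit a `<polyline>` with points (Y-flipped): 127.0100,90.3189 104.9155,95.1227 69.0884,102.8943 19.5285,113.6337.

Run 2: The run is open, so emit a `<polyline>` with points (Y-flipped): 217.1883,98.5044 204.1079,86.9764 194.0659,66.1824 187.0622,36.1224.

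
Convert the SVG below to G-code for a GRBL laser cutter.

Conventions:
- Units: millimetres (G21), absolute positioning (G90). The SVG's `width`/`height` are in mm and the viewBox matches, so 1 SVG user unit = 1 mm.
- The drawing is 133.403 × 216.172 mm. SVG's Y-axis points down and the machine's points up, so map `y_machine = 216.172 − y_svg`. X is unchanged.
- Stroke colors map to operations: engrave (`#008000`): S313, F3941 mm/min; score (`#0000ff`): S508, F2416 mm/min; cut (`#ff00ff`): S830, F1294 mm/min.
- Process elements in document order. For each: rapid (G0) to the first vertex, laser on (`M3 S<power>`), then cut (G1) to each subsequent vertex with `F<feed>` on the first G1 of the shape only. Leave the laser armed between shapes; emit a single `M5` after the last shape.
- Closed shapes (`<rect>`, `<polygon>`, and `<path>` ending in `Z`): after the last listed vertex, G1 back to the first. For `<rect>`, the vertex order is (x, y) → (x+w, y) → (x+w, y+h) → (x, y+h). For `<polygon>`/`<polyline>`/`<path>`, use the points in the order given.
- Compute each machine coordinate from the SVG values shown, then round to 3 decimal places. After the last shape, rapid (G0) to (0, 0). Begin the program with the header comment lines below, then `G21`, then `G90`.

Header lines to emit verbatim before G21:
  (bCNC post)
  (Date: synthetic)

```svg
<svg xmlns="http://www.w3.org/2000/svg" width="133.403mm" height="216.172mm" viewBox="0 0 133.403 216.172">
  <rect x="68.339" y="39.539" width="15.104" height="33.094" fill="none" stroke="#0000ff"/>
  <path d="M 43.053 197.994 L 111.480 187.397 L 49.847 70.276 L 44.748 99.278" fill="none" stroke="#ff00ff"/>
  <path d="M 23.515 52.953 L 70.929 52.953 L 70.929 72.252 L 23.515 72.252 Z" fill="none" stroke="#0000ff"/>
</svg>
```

viewBox `0 0 133.403 216.172` with mm width/height → 1 unit = 1 mm. Flip: y_m = 216.172 − y_svg.

**Shape 1** — `<rect>` rectangle, stroke `#0000ff` → score (S508, F2416). Machine vertices: (68.339,176.633) → (83.443,176.633) → (83.443,143.539) → (68.339,143.539) → (68.339,176.633). Closed: final G1 returns to the first vertex.

**Shape 2** — `<path>` open polyline, stroke `#ff00ff` → cut (S830, F1294). Machine vertices: (43.053,18.178) → (111.480,28.775) → (49.847,145.896) → (44.748,116.894). Open path.

**Shape 3** — `<path>` rectangle, stroke `#0000ff` → score (S508, F2416). Machine vertices: (23.515,163.219) → (70.929,163.219) → (70.929,143.920) → (23.515,143.920) → (23.515,163.219). Closed: final G1 returns to the first vertex.

(bCNC post)
(Date: synthetic)
G21
G90
G0 X68.339 Y176.633
M3 S508
G1 X83.443 Y176.633 F2416
G1 X83.443 Y143.539
G1 X68.339 Y143.539
G1 X68.339 Y176.633
G0 X43.053 Y18.178
M3 S830
G1 X111.480 Y28.775 F1294
G1 X49.847 Y145.896
G1 X44.748 Y116.894
G0 X23.515 Y163.219
M3 S508
G1 X70.929 Y163.219 F2416
G1 X70.929 Y143.920
G1 X23.515 Y143.920
G1 X23.515 Y163.219
M5
G0 X0.000 Y0.000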